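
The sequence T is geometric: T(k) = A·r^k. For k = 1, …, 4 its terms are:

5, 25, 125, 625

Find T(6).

15625

Consecutive ratio: 25/5 = 5, and 125/25 = 5, so r = 5.
Then A·5^1 = 5 gives A = 1, and T(k) = 1·5^k.
T(6) = 1·5^6 = 15625.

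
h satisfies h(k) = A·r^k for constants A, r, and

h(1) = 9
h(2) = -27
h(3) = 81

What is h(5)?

Consecutive ratio: -27/9 = -3, and 81/(-27) = -3, so r = -3.
Then A·(-3)^1 = 9 gives A = -3, and h(k) = -3·(-3)^k.
h(5) = -3·(-3)^5 = 729.

729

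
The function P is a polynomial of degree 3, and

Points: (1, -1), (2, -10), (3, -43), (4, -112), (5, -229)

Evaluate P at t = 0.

First differences: -9, -33, -69, -117. Second differences: -24, -36, -48. Third differences: -12, -12.
Level-3 differences are constant, so P has degree 3.
Fitting a degree-3 polynomial gives P(t) = -2t³ + 5t - 4.
Then P(0) = -4.

-4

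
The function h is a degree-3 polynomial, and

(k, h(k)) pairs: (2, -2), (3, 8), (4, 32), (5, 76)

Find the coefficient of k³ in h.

1

Write h(k) = ak³ + bk² + ck + d; the 4 given values yield a linear system in the 4 coefficients.
Solving, h(k) = k³ - 2k² + k - 4.
The coefficient of k³ is 1.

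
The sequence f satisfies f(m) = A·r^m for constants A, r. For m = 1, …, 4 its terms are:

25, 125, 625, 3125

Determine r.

Consecutive ratio: 125/25 = 5, and 625/125 = 5, so r = 5.
Then A·5^1 = 25 gives A = 5, and f(m) = 5·5^m.

5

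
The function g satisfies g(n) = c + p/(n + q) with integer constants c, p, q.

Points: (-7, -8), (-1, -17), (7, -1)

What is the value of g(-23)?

(g(n) − c)(n + q) = p for each data point; the three points give a linear system in c and q, then p follows.
Solving: c = -5, q = -1, p = 24, so g(n) = -5 + 24/(n − 1).
Then g(-23) = -5 + 24/(-24) = -6.

-6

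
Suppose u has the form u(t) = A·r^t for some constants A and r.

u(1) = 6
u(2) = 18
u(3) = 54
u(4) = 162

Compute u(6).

1458

Consecutive ratio: 18/6 = 3, and 54/18 = 3, so r = 3.
Then A·3^1 = 6 gives A = 2, and u(t) = 2·3^t.
u(6) = 2·3^6 = 1458.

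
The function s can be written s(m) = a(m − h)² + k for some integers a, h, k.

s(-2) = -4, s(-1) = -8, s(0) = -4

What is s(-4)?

First differences -4, 4; second difference 8 = 2a, so a = 4.
Expanding, the m-coefficient is −2ah = -8h; matching it to the data gives h = -1, and then k = -8.
So s(m) = 4(m + 1)² − 8.
s(-4) = 4·(-3)² − 8 = 28.

28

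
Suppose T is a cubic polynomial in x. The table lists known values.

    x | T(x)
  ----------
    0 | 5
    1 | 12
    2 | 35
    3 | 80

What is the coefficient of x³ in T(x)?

1

Write T(x) = ax³ + bx² + cx + d; the 4 given values yield a linear system in the 4 coefficients.
Solving, T(x) = x³ + 5x² + x + 5.
The coefficient of x³ is 1.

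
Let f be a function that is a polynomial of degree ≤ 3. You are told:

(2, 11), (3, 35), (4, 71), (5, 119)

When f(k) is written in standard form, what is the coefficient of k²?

Write f(k) = ak³ + bk² + ck + d; the 4 given values yield a linear system in the 4 coefficients.
Solving, the leading coefficient vanishes, and f(k) = 6k² - 6k - 1.
The coefficient of k² is 6.

6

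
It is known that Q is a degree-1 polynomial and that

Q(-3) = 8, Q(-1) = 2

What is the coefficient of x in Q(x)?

-3

Write Q(x) = ax + b; the 2 given values yield a linear system in the 2 coefficients.
Solving, Q(x) = -3x - 1.
The coefficient of x is -3.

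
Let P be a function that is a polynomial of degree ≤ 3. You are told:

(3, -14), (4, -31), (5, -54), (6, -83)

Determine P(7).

-118

First differences: -17, -23, -29. Second differences: -6, -6.
Level-2 differences are constant, so P has degree 2.
Fitting a degree-2 polynomial gives P(k) = -3k² + 4k + 1.
Then P(7) = -118.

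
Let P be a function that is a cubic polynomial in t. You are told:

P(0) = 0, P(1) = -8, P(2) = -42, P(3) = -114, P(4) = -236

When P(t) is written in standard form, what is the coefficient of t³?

-2

Write P(t) = at³ + bt² + ct + d; the 5 given values yield a linear system in the 4 coefficients.
Solving, P(t) = -2t³ - 7t² + t.
The coefficient of t³ is -2.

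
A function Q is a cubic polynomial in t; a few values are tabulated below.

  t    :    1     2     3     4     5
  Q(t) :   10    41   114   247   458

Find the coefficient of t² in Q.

First differences: 31, 73, 133, 211. Second differences: 42, 60, 78. Third differences: 18, 18.
Level-3 differences are constant, so Q has degree 3.
Fitting a degree-3 polynomial gives Q(t) = 3t³ + 3t² + t + 3.
The coefficient of t² is 3.

3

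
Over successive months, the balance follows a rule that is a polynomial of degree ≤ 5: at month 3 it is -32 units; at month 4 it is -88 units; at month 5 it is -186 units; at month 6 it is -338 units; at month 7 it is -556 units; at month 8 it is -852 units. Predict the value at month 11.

-2328

Write the value at m as Q(m).
First differences: -56, -98, -152, -218, -296. Second differences: -42, -54, -66, -78. Third differences: -12, -12, -12.
Level-3 differences are constant, so Q has degree 3.
Fitting a degree-3 polynomial gives Q(m) = -2m³ + 3m² - 3m + 4.
Then Q(11) = -2328.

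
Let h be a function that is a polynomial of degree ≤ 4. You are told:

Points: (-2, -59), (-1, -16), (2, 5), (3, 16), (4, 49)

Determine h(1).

Write h(m) = am^4 + bm³ + cm² + dm + e; the 5 given values yield a linear system in the 5 coefficients.
Solving, the leading coefficient vanishes, and h(m) = 2m³ - 7m² + 8m + 1.
Then h(1) = 4.

4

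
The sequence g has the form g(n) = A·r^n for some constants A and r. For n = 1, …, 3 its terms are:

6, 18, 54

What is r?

3

Consecutive ratio: 18/6 = 3, and 54/18 = 3, so r = 3.
Then A·3^1 = 6 gives A = 2, and g(n) = 2·3^n.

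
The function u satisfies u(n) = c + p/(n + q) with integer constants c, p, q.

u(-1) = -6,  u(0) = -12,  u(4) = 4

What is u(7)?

(u(n) − c)(n + q) = p for each data point; the three points give a linear system in c and q, then p follows.
Solving: c = 0, q = -1, p = 12, so u(n) = 12/(n − 1).
Then u(7) = 0 + 12/6 = 2.

2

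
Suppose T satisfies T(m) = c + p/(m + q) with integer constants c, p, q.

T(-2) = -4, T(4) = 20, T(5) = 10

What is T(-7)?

(T(m) − c)(m + q) = p for each data point; the three points give a linear system in c and q, then p follows.
Solving: c = 0, q = -3, p = 20, so T(m) = 20/(m − 3).
Then T(-7) = 0 + 20/(-10) = -2.

-2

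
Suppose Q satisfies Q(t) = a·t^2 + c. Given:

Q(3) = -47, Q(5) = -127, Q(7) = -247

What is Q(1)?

From Q(3) = -47 and Q(5) = -127: 9a + c = -47 and 25a + c = -127.
Subtracting: 16a = -80, so a = -5; then c = -47 − (-5)·9 = -2.
So Q(t) = -5t² − 2, and Q(1) = -7.

-7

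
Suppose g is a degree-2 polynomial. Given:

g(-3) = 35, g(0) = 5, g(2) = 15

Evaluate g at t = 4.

Write g(t) = at² + bt + c; the 3 given values yield a linear system in the 3 coefficients.
Solving, g(t) = 3t² - t + 5.
Then g(4) = 49.

49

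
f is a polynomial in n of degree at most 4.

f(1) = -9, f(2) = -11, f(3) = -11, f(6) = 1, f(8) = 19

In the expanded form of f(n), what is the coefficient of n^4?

0

Write f(n) = an^4 + bn³ + cn² + dn + e; the 5 given values yield a linear system in the 5 coefficients.
Solving, the top 2 coefficients vanish, and f(n) = n² - 5n - 5.
The coefficient of n^4 is 0.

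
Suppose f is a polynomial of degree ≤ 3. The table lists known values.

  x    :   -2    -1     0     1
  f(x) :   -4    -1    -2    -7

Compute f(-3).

-11

First differences: 3, -1, -5. Second differences: -4, -4.
Level-2 differences are constant, so f has degree 2.
Fitting a degree-2 polynomial gives f(x) = -2x² - 3x - 2.
Then f(-3) = -11.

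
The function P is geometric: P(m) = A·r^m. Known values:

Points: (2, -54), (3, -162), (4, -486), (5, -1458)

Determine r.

3

Consecutive ratio: -162/(-54) = 3, and -486/(-162) = 3, so r = 3.
Then A·3^2 = -54 gives A = -6, and P(m) = -6·3^m.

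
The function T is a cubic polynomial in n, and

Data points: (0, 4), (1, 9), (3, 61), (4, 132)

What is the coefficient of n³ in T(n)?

Write T(n) = an³ + bn² + cn + d; the 4 given values yield a linear system in the 4 coefficients.
Solving, T(n) = 2n³ - n² + 4n + 4.
The coefficient of n³ is 2.

2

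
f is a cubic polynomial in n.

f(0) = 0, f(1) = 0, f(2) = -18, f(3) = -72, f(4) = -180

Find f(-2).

18

First differences: 0, -18, -54, -108. Second differences: -18, -36, -54. Third differences: -18, -18.
Level-3 differences are constant, so f has degree 3.
Fitting a degree-3 polynomial gives f(n) = -3n³ + 3n.
Then f(-2) = 18.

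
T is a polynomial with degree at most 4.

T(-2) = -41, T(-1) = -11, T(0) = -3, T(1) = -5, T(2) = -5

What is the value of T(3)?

9

First differences: 30, 8, -2, 0. Second differences: -22, -10, 2. Third differences: 12, 12.
Level-3 differences are constant, so T has degree 3.
Fitting a degree-3 polynomial gives T(x) = 2x³ - 5x² + x - 3.
Then T(3) = 9.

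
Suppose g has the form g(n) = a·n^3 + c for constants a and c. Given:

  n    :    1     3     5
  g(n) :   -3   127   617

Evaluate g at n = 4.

From g(1) = -3 and g(3) = 127: 1a + c = -3 and 27a + c = 127.
Subtracting: 26a = 130, so a = 5; then c = -3 − 5·1 = -8.
So g(n) = 5n³ − 8, and g(4) = 312.

312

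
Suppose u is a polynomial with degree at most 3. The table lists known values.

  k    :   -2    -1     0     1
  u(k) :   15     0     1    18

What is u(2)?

51

First differences: -15, 1, 17. Second differences: 16, 16.
Level-2 differences are constant, so u has degree 2.
Fitting a degree-2 polynomial gives u(k) = 8k² + 9k + 1.
Then u(2) = 51.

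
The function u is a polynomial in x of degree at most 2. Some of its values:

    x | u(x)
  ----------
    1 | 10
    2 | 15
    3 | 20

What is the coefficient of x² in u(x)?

First differences: 5, 5.
Level-1 differences are constant, so u has degree 1.
Fitting a degree-1 polynomial gives u(x) = 5x + 5.
The coefficient of x² is 0.

0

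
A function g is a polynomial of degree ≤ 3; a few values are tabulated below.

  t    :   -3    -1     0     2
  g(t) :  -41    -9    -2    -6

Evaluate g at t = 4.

-34

Write g(t) = at³ + bt² + ct + d; the 4 given values yield a linear system in the 4 coefficients.
Solving, the leading coefficient vanishes, and g(t) = -3t² + 4t - 2.
Then g(4) = -34.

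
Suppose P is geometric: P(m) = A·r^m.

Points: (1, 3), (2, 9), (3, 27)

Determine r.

Consecutive ratio: 9/3 = 3, and 27/9 = 3, so r = 3.
Then A·3^1 = 3 gives A = 1, and P(m) = 1·3^m.

3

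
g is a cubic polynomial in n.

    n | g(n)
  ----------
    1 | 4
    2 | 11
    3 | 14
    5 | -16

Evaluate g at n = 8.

-241

Write g(n) = an³ + bn² + cn + d; the 4 given values yield a linear system in the 4 coefficients.
Solving, g(n) = -n³ + 4n² + 2n - 1.
Then g(8) = -241.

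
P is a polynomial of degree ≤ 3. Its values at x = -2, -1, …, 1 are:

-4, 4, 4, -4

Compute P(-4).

-44

Write P(x) = ax³ + bx² + cx + d; the 4 given values yield a linear system in the 4 coefficients.
Solving, the leading coefficient vanishes, and P(x) = -4x² - 4x + 4.
Then P(-4) = -44.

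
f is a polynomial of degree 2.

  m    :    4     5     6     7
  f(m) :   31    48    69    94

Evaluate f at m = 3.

Write f(m) = am² + bm + c; the 4 given values yield a linear system in the 3 coefficients.
Solving, f(m) = 2m² - m + 3.
Then f(3) = 18.

18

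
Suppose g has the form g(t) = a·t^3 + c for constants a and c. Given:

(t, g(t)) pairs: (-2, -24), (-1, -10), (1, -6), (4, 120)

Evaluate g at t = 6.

424

From g(-2) = -24 and g(-1) = -10: -8a + c = -24 and -1a + c = -10.
Subtracting: 7a = 14, so a = 2; then c = -24 − 2·(-8) = -8.
So g(t) = 2t³ − 8, and g(6) = 424.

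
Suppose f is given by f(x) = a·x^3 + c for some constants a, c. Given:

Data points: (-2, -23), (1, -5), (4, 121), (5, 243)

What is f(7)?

From f(-2) = -23 and f(1) = -5: -8a + c = -23 and 1a + c = -5.
Subtracting: 9a = 18, so a = 2; then c = -23 − 2·(-8) = -7.
So f(x) = 2x³ − 7, and f(7) = 679.

679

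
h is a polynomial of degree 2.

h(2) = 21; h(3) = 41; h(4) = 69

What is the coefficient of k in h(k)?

Write h(k) = ak² + bk + c; the 3 given values yield a linear system in the 3 coefficients.
Solving, h(k) = 4k² + 5.
The coefficient of k is 0.

0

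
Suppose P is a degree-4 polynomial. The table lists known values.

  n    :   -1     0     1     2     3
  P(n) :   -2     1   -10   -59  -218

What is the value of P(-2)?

-43

Write P(n) = an^4 + bn³ + cn² + dn + e; the 5 given values yield a linear system in the 5 coefficients.
Solving, P(n) = -2n^4 - 5n² - 4n + 1.
Then P(-2) = -43.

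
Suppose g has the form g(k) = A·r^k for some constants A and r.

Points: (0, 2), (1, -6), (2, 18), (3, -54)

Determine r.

-3

Consecutive ratio: -6/2 = -3, and 18/(-6) = -3, so r = -3.
Then A·(-3)^0 = 2 gives A = 2, and g(k) = 2·(-3)^k.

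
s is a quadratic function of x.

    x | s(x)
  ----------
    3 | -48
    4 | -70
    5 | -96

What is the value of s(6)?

Write s(x) = ax² + bx + c; the 3 given values yield a linear system in the 3 coefficients.
Solving, s(x) = -2x² - 8x - 6.
Then s(6) = -126.

-126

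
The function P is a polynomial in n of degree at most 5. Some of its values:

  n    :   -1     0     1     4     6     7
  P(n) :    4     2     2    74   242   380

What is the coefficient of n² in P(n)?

Write P(n) = an^5 + bn^4 + cn³ + dn² + en + p; the 6 given values yield a linear system in the 6 coefficients.
Solving, the top 2 coefficients vanish, and P(n) = n³ + n² - 2n + 2.
The coefficient of n² is 1.

1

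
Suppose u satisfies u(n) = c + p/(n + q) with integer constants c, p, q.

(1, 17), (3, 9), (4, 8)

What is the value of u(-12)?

4

(u(n) − c)(n + q) = p for each data point; the three points give a linear system in c and q, then p follows.
Solving: c = 5, q = 0, p = 12, so u(n) = 5 + 12/(n + 0).
Then u(-12) = 5 + 12/(-12) = 4.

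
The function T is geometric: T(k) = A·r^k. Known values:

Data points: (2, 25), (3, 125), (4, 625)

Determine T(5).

Consecutive ratio: 125/25 = 5, and 625/125 = 5, so r = 5.
Then A·5^2 = 25 gives A = 1, and T(k) = 1·5^k.
T(5) = 1·5^5 = 3125.

3125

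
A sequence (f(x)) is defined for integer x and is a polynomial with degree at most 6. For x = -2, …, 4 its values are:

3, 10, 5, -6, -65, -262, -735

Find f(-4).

-311

First differences: 7, -5, -11, -59, -197, -473. Second differences: -12, -6, -48, -138, -276. Third differences: 6, -42, -90, -138. Fourth differences: -48, -48, -48.
Level-4 differences are constant, so f has degree 4.
Fitting a degree-4 polynomial gives f(x) = -2x^4 - 3x³ - x² - 5x + 5.
Then f(-4) = -311.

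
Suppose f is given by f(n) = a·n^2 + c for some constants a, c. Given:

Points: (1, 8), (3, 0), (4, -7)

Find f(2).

5

From f(1) = 8 and f(3) = 0: 1a + c = 8 and 9a + c = 0.
Subtracting: 8a = -8, so a = -1; then c = 8 − (-1)·1 = 9.
So f(n) = -1n² + 9, and f(2) = 5.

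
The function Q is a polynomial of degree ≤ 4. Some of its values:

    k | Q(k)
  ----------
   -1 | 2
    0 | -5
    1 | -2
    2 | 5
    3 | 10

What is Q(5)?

First differences: -7, 3, 7, 5. Second differences: 10, 4, -2. Third differences: -6, -6.
Level-3 differences are constant, so Q has degree 3.
Fitting a degree-3 polynomial gives Q(k) = -k³ + 5k² - k - 5.
Then Q(5) = -10.

-10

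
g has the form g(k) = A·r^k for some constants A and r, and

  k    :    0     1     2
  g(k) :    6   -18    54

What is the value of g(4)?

Consecutive ratio: -18/6 = -3, and 54/(-18) = -3, so r = -3.
Then A·(-3)^0 = 6 gives A = 6, and g(k) = 6·(-3)^k.
g(4) = 6·(-3)^4 = 486.

486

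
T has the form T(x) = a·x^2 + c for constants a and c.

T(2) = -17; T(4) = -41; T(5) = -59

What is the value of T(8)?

-137

From T(2) = -17 and T(4) = -41: 4a + c = -17 and 16a + c = -41.
Subtracting: 12a = -24, so a = -2; then c = -17 − (-2)·4 = -9.
So T(x) = -2x² − 9, and T(8) = -137.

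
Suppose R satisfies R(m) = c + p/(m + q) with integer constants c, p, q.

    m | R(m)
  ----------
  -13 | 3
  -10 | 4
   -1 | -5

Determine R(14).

0

(R(m) − c)(m + q) = p for each data point; the three points give a linear system in c and q, then p follows.
Solving: c = 1, q = 4, p = -18, so R(m) = 1 − 18/(m + 4).
Then R(14) = 1 − 18/18 = 0.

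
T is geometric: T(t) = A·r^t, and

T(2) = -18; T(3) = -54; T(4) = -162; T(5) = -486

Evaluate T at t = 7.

Consecutive ratio: -54/(-18) = 3, and -162/(-54) = 3, so r = 3.
Then A·3^2 = -18 gives A = -2, and T(t) = -2·3^t.
T(7) = -2·3^7 = -4374.

-4374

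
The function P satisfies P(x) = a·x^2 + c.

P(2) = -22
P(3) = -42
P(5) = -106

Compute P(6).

-150

From P(2) = -22 and P(3) = -42: 4a + c = -22 and 9a + c = -42.
Subtracting: 5a = -20, so a = -4; then c = -22 − (-4)·4 = -6.
So P(x) = -4x² − 6, and P(6) = -150.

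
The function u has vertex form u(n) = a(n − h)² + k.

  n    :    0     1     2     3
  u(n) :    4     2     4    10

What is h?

First differences -2, 2, 6; second difference 4 = 2a, so a = 2.
Expanding, the n-coefficient is −2ah = -4h; matching it to the data gives h = 1, and then k = 2.
So u(n) = 2(n − 1)² + 2.
Hence h = 1.

1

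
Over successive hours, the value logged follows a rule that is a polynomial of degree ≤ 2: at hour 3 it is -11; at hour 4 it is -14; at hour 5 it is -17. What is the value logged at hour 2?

-8

Write the value at m as g(m).
First differences: -3, -3.
Level-1 differences are constant, so g has degree 1.
Fitting a degree-1 polynomial gives g(m) = -3m - 2.
Then g(2) = -8.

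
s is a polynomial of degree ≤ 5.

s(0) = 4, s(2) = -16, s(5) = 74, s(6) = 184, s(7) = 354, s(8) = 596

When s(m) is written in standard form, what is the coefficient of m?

Write s(m) = am^5 + bm^4 + cm³ + dm² + em + p; the 6 given values yield a linear system in the 6 coefficients.
Solving, the top 2 coefficients vanish, and s(m) = 2m³ - 6m² - 6m + 4.
The coefficient of m is -6.

-6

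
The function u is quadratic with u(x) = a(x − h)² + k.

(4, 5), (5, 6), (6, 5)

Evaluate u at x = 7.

2

First differences 1, -1; second difference -2 = 2a, so a = -1.
Expanding, the x-coefficient is −2ah = 2h; matching it to the data gives h = 5, and then k = 6.
So u(x) = -1(x − 5)² + 6.
u(7) = -1·2² + 6 = 2.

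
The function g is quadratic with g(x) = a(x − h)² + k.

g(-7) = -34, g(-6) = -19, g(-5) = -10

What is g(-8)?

-55

First differences 15, 9; second difference -6 = 2a, so a = -3.
Expanding, the x-coefficient is −2ah = 6h; matching it to the data gives h = -4, and then k = -7.
So g(x) = -3(x + 4)² − 7.
g(-8) = -3·(-4)² − 7 = -55.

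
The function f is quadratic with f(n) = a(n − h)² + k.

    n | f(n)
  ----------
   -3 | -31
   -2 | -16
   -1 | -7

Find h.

First differences 15, 9; second difference -6 = 2a, so a = -3.
Expanding, the n-coefficient is −2ah = 6h; matching it to the data gives h = 0, and then k = -4.
So f(n) = -3(n + 0)² − 4.
Hence h = 0.

0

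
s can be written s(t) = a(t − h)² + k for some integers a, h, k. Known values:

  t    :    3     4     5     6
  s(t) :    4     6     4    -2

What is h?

First differences 2, -2, -6; second difference -4 = 2a, so a = -2.
Expanding, the t-coefficient is −2ah = 4h; matching it to the data gives h = 4, and then k = 6.
So s(t) = -2(t − 4)² + 6.
Hence h = 4.

4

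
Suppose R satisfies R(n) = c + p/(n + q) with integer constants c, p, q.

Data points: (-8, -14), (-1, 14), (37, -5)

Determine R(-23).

-8

(R(n) − c)(n + q) = p for each data point; the three points give a linear system in c and q, then p follows.
Solving: c = -6, q = 3, p = 40, so R(n) = -6 + 40/(n + 3).
Then R(-23) = -6 + 40/(-20) = -8.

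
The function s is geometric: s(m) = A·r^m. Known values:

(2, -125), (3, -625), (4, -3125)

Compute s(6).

-78125

Consecutive ratio: -625/(-125) = 5, and -3125/(-625) = 5, so r = 5.
Then A·5^2 = -125 gives A = -5, and s(m) = -5·5^m.
s(6) = -5·5^6 = -78125.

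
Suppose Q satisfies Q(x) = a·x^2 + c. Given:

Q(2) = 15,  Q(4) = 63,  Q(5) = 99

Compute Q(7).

195

From Q(2) = 15 and Q(4) = 63: 4a + c = 15 and 16a + c = 63.
Subtracting: 12a = 48, so a = 4; then c = 15 − 4·4 = -1.
So Q(x) = 4x² − 1, and Q(7) = 195.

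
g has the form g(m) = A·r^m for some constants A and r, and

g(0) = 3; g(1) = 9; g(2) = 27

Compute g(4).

Consecutive ratio: 9/3 = 3, and 27/9 = 3, so r = 3.
Then A·3^0 = 3 gives A = 3, and g(m) = 3·3^m.
g(4) = 3·3^4 = 243.

243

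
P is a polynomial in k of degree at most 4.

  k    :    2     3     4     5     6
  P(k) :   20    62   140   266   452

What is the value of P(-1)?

First differences: 42, 78, 126, 186. Second differences: 36, 48, 60. Third differences: 12, 12.
Level-3 differences are constant, so P has degree 3.
Fitting a degree-3 polynomial gives P(k) = 2k³ + 4k - 4.
Then P(-1) = -10.

-10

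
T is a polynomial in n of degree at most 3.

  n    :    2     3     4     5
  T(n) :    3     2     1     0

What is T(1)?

Write T(n) = an³ + bn² + cn + d; the 4 given values yield a linear system in the 4 coefficients.
Solving, the top 2 coefficients vanish, and T(n) = -n + 5.
Then T(1) = 4.

4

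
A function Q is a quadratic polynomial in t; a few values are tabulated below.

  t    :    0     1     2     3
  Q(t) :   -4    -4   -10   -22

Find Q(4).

Write Q(t) = at² + bt + c; the 4 given values yield a linear system in the 3 coefficients.
Solving, Q(t) = -3t² + 3t - 4.
Then Q(4) = -40.

-40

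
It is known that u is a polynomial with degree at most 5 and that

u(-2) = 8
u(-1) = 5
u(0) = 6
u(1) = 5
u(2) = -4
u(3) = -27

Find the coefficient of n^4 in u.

First differences: -3, 1, -1, -9, -23. Second differences: 4, -2, -8, -14. Third differences: -6, -6, -6.
Level-3 differences are constant, so u has degree 3.
Fitting a degree-3 polynomial gives u(n) = -n³ - n² + n + 6.
The coefficient of n^4 is 0.

0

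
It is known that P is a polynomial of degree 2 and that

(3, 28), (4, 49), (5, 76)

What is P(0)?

1

Write P(t) = at² + bt + c; the 3 given values yield a linear system in the 3 coefficients.
Solving, P(t) = 3t² + 1.
The constant term is P(0) = 1.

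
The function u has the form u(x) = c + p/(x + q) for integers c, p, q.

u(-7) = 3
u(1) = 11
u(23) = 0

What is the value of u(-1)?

6

(u(x) − c)(x + q) = p for each data point; the three points give a linear system in c and q, then p follows.
Solving: c = 1, q = -3, p = -20, so u(x) = 1 − 20/(x − 3).
Then u(-1) = 1 − 20/(-4) = 6.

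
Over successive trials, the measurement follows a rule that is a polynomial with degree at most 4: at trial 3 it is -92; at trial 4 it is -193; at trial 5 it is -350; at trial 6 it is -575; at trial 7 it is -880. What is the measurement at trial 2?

Write the value at n as f(n).
Write f(n) = an^4 + bn³ + cn² + dn + e; the 5 given values yield a linear system in the 5 coefficients.
Solving, the leading coefficient vanishes, and f(n) = -2n³ - 4n² + n - 5.
Then f(2) = -35.

-35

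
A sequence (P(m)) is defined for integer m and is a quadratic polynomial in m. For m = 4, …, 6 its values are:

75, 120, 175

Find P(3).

Write P(m) = am² + bm + c; the 3 given values yield a linear system in the 3 coefficients.
Solving, P(m) = 5m² - 5.
Then P(3) = 40.

40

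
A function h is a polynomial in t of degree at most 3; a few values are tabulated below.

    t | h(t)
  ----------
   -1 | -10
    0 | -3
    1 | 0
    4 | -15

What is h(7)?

Write h(t) = at³ + bt² + ct + d; the 4 given values yield a linear system in the 4 coefficients.
Solving, the leading coefficient vanishes, and h(t) = -2t² + 5t - 3.
Then h(7) = -66.

-66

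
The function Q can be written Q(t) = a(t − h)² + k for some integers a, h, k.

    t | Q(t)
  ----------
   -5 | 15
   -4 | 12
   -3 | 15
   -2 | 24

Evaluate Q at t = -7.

39

First differences -3, 3, 9; second difference 6 = 2a, so a = 3.
Expanding, the t-coefficient is −2ah = -6h; matching it to the data gives h = -4, and then k = 12.
So Q(t) = 3(t + 4)² + 12.
Q(-7) = 3·(-3)² + 12 = 39.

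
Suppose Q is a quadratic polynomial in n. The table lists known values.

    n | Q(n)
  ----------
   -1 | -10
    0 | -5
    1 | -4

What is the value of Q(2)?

-7

Write Q(n) = an² + bn + c; the 3 given values yield a linear system in the 3 coefficients.
Solving, Q(n) = -2n² + 3n - 5.
Then Q(2) = -7.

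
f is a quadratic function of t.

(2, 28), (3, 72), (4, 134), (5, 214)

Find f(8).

562

Write f(t) = at² + bt + c; the 4 given values yield a linear system in the 3 coefficients.
Solving, f(t) = 9t² - t - 6.
Then f(8) = 562.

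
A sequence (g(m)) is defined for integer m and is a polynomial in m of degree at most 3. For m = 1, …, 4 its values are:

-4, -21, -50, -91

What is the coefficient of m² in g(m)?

-6

First differences: -17, -29, -41. Second differences: -12, -12.
Level-2 differences are constant, so g has degree 2.
Fitting a degree-2 polynomial gives g(m) = -6m² + m + 1.
The coefficient of m² is -6.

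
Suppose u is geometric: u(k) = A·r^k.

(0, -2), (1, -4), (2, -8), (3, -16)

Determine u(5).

-64

Consecutive ratio: -4/(-2) = 2, and -8/(-4) = 2, so r = 2.
Then A·2^0 = -2 gives A = -2, and u(k) = -2·2^k.
u(5) = -2·2^5 = -64.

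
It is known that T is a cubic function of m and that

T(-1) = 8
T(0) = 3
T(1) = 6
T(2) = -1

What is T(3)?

Write T(m) = am³ + bm² + cm + d; the 4 given values yield a linear system in the 4 coefficients.
Solving, T(m) = -3m³ + 4m² + 2m + 3.
Then T(3) = -36.

-36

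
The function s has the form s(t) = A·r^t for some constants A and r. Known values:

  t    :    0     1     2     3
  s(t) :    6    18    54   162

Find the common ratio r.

3

Consecutive ratio: 18/6 = 3, and 54/18 = 3, so r = 3.
Then A·3^0 = 6 gives A = 6, and s(t) = 6·3^t.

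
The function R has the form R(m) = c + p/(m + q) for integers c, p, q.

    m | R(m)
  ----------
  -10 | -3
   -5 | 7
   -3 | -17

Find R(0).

(R(m) − c)(m + q) = p for each data point; the three points give a linear system in c and q, then p follows.
Solving: c = -5, q = 4, p = -12, so R(m) = -5 − 12/(m + 4).
Then R(0) = -5 − 12/4 = -8.

-8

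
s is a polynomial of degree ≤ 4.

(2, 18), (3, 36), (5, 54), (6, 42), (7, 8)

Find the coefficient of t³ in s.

Write s(t) = at^4 + bt³ + ct² + dt + e; the 5 given values yield a linear system in the 5 coefficients.
Solving, the leading coefficient vanishes, and s(t) = -t³ + 7t² + 2t - 6.
The coefficient of t³ is -1.

-1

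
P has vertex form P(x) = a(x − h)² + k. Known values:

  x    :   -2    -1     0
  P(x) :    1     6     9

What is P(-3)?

First differences 5, 3; second difference -2 = 2a, so a = -1.
Expanding, the x-coefficient is −2ah = 2h; matching it to the data gives h = 1, and then k = 10.
So P(x) = -1(x − 1)² + 10.
P(-3) = -1·(-4)² + 10 = -6.

-6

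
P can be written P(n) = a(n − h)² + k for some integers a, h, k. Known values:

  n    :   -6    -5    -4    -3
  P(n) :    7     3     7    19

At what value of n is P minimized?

-5

First differences -4, 4, 12; second difference 8 = 2a, so a = 4.
Expanding, the n-coefficient is −2ah = -8h; matching it to the data gives h = -5, and then k = 3.
So P(n) = 4(n + 5)² + 3.
Hence h = -5.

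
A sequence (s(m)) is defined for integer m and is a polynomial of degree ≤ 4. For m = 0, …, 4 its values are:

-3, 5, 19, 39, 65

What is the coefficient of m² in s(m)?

3

First differences: 8, 14, 20, 26. Second differences: 6, 6, 6.
Level-2 differences are constant, so s has degree 2.
Fitting a degree-2 polynomial gives s(m) = 3m² + 5m - 3.
The coefficient of m² is 3.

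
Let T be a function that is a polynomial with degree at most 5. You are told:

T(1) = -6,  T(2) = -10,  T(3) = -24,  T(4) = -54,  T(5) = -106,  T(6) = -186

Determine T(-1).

First differences: -4, -14, -30, -52, -80. Second differences: -10, -16, -22, -28. Third differences: -6, -6, -6.
Level-3 differences are constant, so T has degree 3.
Fitting a degree-3 polynomial gives T(x) = -x³ + x² - 6.
Then T(-1) = -4.

-4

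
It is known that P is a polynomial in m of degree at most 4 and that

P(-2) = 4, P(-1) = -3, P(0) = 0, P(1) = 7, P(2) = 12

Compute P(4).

First differences: -7, 3, 7, 5. Second differences: 10, 4, -2. Third differences: -6, -6.
Level-3 differences are constant, so P has degree 3.
Fitting a degree-3 polynomial gives P(m) = -m³ + 2m² + 6m.
Then P(4) = -8.

-8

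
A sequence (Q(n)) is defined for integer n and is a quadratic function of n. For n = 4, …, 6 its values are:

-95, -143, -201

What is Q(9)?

-435

Write Q(n) = an² + bn + c; the 3 given values yield a linear system in the 3 coefficients.
Solving, Q(n) = -5n² - 3n - 3.
Then Q(9) = -435.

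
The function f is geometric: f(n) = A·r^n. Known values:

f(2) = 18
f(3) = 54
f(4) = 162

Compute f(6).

1458

Consecutive ratio: 54/18 = 3, and 162/54 = 3, so r = 3.
Then A·3^2 = 18 gives A = 2, and f(n) = 2·3^n.
f(6) = 2·3^6 = 1458.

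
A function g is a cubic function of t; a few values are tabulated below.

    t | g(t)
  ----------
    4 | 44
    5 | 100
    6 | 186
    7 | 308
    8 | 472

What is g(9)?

684

Write g(t) = at³ + bt² + ct + d; the 5 given values yield a linear system in the 4 coefficients.
Solving, g(t) = t³ - 5t.
Then g(9) = 684.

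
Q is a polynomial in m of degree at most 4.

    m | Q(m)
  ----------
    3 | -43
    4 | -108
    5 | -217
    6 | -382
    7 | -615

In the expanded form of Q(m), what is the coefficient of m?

First differences: -65, -109, -165, -233. Second differences: -44, -56, -68. Third differences: -12, -12.
Level-3 differences are constant, so Q has degree 3.
Fitting a degree-3 polynomial gives Q(m) = -2m³ + 2m² - 5m + 8.
The coefficient of m is -5.

-5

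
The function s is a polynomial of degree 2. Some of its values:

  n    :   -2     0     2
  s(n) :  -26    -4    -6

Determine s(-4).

Write s(n) = an² + bn + c; the 3 given values yield a linear system in the 3 coefficients.
Solving, s(n) = -3n² + 5n - 4.
Then s(-4) = -72.

-72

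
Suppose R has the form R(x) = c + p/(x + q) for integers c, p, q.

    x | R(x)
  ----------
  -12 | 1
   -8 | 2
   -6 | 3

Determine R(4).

-7

(R(x) − c)(x + q) = p for each data point; the three points give a linear system in c and q, then p follows.
Solving: c = -1, q = 0, p = -24, so R(x) = -1 − 24/(x + 0).
Then R(4) = -1 − 24/4 = -7.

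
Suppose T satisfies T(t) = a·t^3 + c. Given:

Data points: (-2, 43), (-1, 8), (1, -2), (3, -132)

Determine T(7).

From T(-2) = 43 and T(-1) = 8: -8a + c = 43 and -1a + c = 8.
Subtracting: 7a = -35, so a = -5; then c = 43 − (-5)·(-8) = 3.
So T(t) = -5t³ + 3, and T(7) = -1712.

-1712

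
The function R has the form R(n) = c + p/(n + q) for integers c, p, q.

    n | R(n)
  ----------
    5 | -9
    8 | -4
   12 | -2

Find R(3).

(R(n) − c)(n + q) = p for each data point; the three points give a linear system in c and q, then p follows.
Solving: c = 1, q = -2, p = -30, so R(n) = 1 − 30/(n − 2).
Then R(3) = 1 − 30/1 = -29.

-29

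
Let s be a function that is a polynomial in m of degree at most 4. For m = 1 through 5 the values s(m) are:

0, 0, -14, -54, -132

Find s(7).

Write s(m) = am^4 + bm³ + cm² + dm + e; the 5 given values yield a linear system in the 5 coefficients.
Solving, the leading coefficient vanishes, and s(m) = -2m³ + 5m² - m - 2.
Then s(7) = -450.

-450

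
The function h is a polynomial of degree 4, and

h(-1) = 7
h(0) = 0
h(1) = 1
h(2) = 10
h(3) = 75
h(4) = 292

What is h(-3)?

Write h(t) = at^4 + bt³ + ct² + dt + e; the 6 given values yield a linear system in the 5 coefficients.
Solving, h(t) = 2t^4 - 4t³ + 2t² + t.
Then h(-3) = 285.

285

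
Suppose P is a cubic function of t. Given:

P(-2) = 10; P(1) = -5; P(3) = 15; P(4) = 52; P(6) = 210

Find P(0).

Write P(t) = at³ + bt² + ct + d; the 5 given values yield a linear system in the 4 coefficients.
Solving, P(t) = t³ + t² - 7t.
Then P(0) = 0.

0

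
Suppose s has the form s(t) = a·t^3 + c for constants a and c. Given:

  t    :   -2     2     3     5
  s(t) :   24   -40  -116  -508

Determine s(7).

-1380

From s(-2) = 24 and s(2) = -40: -8a + c = 24 and 8a + c = -40.
Subtracting: 16a = -64, so a = -4; then c = 24 − (-4)·(-8) = -8.
So s(t) = -4t³ − 8, and s(7) = -1380.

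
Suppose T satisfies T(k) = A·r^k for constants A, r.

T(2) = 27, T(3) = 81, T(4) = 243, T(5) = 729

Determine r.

Consecutive ratio: 81/27 = 3, and 243/81 = 3, so r = 3.
Then A·3^2 = 27 gives A = 3, and T(k) = 3·3^k.

3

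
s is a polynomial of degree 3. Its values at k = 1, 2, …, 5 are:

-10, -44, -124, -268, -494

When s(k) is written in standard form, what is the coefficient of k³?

-3

Write s(k) = ak³ + bk² + ck + d; the 5 given values yield a linear system in the 4 coefficients.
Solving, s(k) = -3k³ - 5k² + 2k - 4.
The coefficient of k³ is -3.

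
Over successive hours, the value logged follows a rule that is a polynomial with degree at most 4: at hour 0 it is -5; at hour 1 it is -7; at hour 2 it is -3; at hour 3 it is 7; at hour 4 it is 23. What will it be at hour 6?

Write the value at m as f(m).
First differences: -2, 4, 10, 16. Second differences: 6, 6, 6.
Level-2 differences are constant, so f has degree 2.
Fitting a degree-2 polynomial gives f(m) = 3m² - 5m - 5.
Then f(6) = 73.

73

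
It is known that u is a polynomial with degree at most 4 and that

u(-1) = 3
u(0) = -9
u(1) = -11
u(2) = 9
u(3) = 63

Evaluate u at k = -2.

13

First differences: -12, -2, 20, 54. Second differences: 10, 22, 34. Third differences: 12, 12.
Level-3 differences are constant, so u has degree 3.
Fitting a degree-3 polynomial gives u(k) = 2k³ + 5k² - 9k - 9.
Then u(-2) = 13.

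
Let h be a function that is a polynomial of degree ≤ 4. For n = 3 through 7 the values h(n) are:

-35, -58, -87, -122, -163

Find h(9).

Write h(n) = an^4 + bn³ + cn² + dn + e; the 5 given values yield a linear system in the 5 coefficients.
Solving, the top 2 coefficients vanish, and h(n) = -3n² - 2n - 2.
Then h(9) = -263.

-263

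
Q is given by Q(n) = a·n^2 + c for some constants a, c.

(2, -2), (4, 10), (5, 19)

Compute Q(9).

75

From Q(2) = -2 and Q(4) = 10: 4a + c = -2 and 16a + c = 10.
Subtracting: 12a = 12, so a = 1; then c = -2 − 1·4 = -6.
So Q(n) = 1n² − 6, and Q(9) = 75.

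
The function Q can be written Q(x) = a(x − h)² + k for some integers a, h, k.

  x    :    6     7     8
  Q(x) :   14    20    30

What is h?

First differences 6, 10; second difference 4 = 2a, so a = 2.
Expanding, the x-coefficient is −2ah = -4h; matching it to the data gives h = 5, and then k = 12.
So Q(x) = 2(x − 5)² + 12.
Hence h = 5.

5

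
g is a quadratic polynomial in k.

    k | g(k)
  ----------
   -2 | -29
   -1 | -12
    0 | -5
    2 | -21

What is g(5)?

Write g(k) = ak² + bk + c; the 4 given values yield a linear system in the 3 coefficients.
Solving, g(k) = -5k² + 2k - 5.
Then g(5) = -120.

-120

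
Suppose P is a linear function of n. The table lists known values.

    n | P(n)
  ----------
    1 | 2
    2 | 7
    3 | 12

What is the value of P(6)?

First differences: 5, 5.
Level-1 differences are constant, so P has degree 1.
Fitting a degree-1 polynomial gives P(n) = 5n - 3.
Then P(6) = 27.

27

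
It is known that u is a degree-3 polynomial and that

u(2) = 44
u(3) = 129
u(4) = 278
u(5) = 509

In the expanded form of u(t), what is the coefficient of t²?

5

Write u(t) = at³ + bt² + ct + d; the 4 given values yield a linear system in the 4 coefficients.
Solving, u(t) = 3t³ + 5t² + 3t - 6.
The coefficient of t² is 5.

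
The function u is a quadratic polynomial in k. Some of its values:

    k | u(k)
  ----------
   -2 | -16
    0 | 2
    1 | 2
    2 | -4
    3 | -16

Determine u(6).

-88

Write u(k) = ak² + bk + c; the 5 given values yield a linear system in the 3 coefficients.
Solving, u(k) = -3k² + 3k + 2.
Then u(6) = -88.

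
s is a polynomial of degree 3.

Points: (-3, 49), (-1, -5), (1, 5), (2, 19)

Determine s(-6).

Write s(k) = ak³ + bk² + ck + d; the 4 given values yield a linear system in the 4 coefficients.
Solving, s(k) = -k³ + 5k² + 6k - 5.
Then s(-6) = 355.

355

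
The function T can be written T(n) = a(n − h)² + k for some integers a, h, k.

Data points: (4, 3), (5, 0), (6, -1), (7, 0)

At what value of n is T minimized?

First differences -3, -1, 1; second difference 2 = 2a, so a = 1.
Expanding, the n-coefficient is −2ah = -2h; matching it to the data gives h = 6, and then k = -1.
So T(n) = 1(n − 6)² − 1.
Hence h = 6.

6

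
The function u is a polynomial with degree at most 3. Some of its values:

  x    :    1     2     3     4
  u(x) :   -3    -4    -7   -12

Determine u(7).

First differences: -1, -3, -5. Second differences: -2, -2.
Level-2 differences are constant, so u has degree 2.
Fitting a degree-2 polynomial gives u(x) = -x² + 2x - 4.
Then u(7) = -39.

-39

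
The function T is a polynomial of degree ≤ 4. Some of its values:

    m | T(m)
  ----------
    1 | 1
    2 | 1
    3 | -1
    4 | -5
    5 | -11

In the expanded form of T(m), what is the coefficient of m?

3

First differences: 0, -2, -4, -6. Second differences: -2, -2, -2.
Level-2 differences are constant, so T has degree 2.
Fitting a degree-2 polynomial gives T(m) = -m² + 3m - 1.
The coefficient of m is 3.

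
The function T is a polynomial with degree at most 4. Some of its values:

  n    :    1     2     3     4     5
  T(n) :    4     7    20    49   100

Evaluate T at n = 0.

5

First differences: 3, 13, 29, 51. Second differences: 10, 16, 22. Third differences: 6, 6.
Level-3 differences are constant, so T has degree 3.
Fitting a degree-3 polynomial gives T(n) = n³ - n² - n + 5.
Then T(0) = 5.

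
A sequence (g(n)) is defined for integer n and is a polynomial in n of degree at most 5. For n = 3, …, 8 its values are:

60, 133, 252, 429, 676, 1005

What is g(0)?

Write g(n) = an^5 + bn^4 + cn³ + dn² + en + p; the 6 given values yield a linear system in the 6 coefficients.
Solving, the top 2 coefficients vanish, and g(n) = 2n³ - n² + 6n - 3.
Then g(0) = -3.

-3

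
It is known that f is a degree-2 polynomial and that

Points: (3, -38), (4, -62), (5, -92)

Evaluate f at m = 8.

-218

Write f(m) = am² + bm + c; the 3 given values yield a linear system in the 3 coefficients.
Solving, f(m) = -3m² - 3m - 2.
Then f(8) = -218.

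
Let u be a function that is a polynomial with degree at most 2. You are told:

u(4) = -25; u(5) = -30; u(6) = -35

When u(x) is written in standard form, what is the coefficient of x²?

First differences: -5, -5.
Level-1 differences are constant, so u has degree 1.
Fitting a degree-1 polynomial gives u(x) = -5x - 5.
The coefficient of x² is 0.

0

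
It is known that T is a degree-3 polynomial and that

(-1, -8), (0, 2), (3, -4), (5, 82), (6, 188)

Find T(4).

Write T(t) = at³ + bt² + ct + d; the 5 given values yield a linear system in the 4 coefficients.
Solving, T(t) = 2t³ - 7t² + t + 2.
Then T(4) = 22.

22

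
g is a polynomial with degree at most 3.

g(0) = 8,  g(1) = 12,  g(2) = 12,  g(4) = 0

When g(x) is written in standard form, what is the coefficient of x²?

-2

Write g(x) = ax³ + bx² + cx + d; the 4 given values yield a linear system in the 4 coefficients.
Solving, the leading coefficient vanishes, and g(x) = -2x² + 6x + 8.
The coefficient of x² is -2.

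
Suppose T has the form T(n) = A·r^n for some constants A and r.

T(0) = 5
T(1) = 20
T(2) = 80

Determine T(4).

1280

Consecutive ratio: 20/5 = 4, and 80/20 = 4, so r = 4.
Then A·4^0 = 5 gives A = 5, and T(n) = 5·4^n.
T(4) = 5·4^4 = 1280.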